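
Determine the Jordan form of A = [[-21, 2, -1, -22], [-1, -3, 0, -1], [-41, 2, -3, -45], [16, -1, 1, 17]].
The characteristic polynomial is det(xI - A) = (x + 1)^2(x + 4)^2, so the eigenvalues are -4 (algebraic multiplicity 2), -1 (algebraic multiplicity 2).

For λ = -4: rank(A + 4I) = 3, rank((A + 4I)^2) = 2. The eigenspace has dimension 4 - 3 = 1, so there is 1 Jordan block; the rank sequence gives block sizes [2].

For λ = -1: rank(A + I) = 3, rank((A + I)^2) = 2. The eigenspace has dimension 4 - 3 = 1, so there is 1 Jordan block; the rank sequence gives block sizes [2].

Assembling the blocks gives the Jordan form J above.

J = [[-4, 1, 0, 0], [0, -4, 0, 0], [0, 0, -1, 1], [0, 0, 0, -1]]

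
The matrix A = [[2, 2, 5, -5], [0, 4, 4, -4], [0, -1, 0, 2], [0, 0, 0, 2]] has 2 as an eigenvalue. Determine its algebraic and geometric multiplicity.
The characteristic polynomial is (x - 2)^4, so the factor x - 2 appears with exponent 4: the algebraic multiplicity is 4.

rank(A - 2I) = 2, so the eigenspace has dimension 4 - 2 = 2: the geometric multiplicity is 2.

Since 2 < 4, A is not diagonalizable.

algebraic multiplicity 4, geometric multiplicity 2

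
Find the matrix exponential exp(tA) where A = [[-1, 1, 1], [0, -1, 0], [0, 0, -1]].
e^{tA} = [[e^{-t}, t*e^{-t}, t*e^{-t}], [0, e^{-t}, 0], [0, 0, e^{-t}]]

A has Jordan form J = [[-1, 1, 0], [0, -1, 0], [0, 0, -1]] with A = PJP^{-1}, so e^{tA} = P e^{tJ} P^{-1}.

For a Jordan block J_k(λ), e^{tJ_k(λ)} = e^{λt} · (I + tN + t^2 N^2/2! + ... + t^{k-1} N^{k-1}/(k-1)!) where N is the nilpotent superdiagonal part.

Assembling the blocks and conjugating back gives the entries of e^{tA} as shown above.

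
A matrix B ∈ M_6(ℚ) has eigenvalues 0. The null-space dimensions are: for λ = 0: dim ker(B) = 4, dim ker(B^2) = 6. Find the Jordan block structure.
λ = 0: successive nullity increments [4, 2] count blocks of size ≥ k; block sizes are [2, 2, 1, 1].

Jordan blocks: (0, 2), (0, 2), (0, 1), (0, 1)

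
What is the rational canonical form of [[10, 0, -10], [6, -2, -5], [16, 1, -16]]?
R = [[0, 0, -10], [1, 0, -17], [0, 1, -8]]

The invariant factors of A (the non-unit diagonal entries of the Smith normal form of xI - A over ℚ[x]) are (x + 1)(x + 2)(x + 5), each dividing the next. The characteristic polynomial is their product, (x + 1)(x + 2)(x + 5).

The rational canonical form is the block-diagonal matrix of companion matrices C(f_i):
R = [[0, 0, -10], [1, 0, -17], [0, 1, -8]].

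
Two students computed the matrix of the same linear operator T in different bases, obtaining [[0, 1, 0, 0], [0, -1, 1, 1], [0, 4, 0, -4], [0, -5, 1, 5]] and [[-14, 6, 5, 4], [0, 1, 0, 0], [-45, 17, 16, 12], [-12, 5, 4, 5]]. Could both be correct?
No.

trace(A) = 4 but trace(B) = 8. The trace is a similarity invariant, so A and B are not similar.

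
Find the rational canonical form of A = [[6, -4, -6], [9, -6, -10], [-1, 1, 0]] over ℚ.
The invariant factors of A (the non-unit diagonal entries of the Smith normal form of xI - A over ℚ[x]) are x^3 + 4x - 2, each dividing the next. The characteristic polynomial is their product, x^3 + 4x - 2.

The rational canonical form is the block-diagonal matrix of companion matrices C(f_i):
R = [[0, 0, 2], [1, 0, -4], [0, 1, 0]].

Note the characteristic polynomial does not split into linear factors over ℚ, so A has no Jordan form over ℚ; the rational canonical form exists over any field.

R = [[0, 0, 2], [1, 0, -4], [0, 1, 0]]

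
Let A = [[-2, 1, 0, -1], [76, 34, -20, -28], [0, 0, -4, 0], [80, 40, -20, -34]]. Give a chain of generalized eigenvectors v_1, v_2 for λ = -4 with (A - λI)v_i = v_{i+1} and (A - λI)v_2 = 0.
v_1 = [[2, -3, 2, 0]]^T, v_2 = [[1, -2, 0, 0]]^T

We seek v_1 ∈ ker((A + 4I)^2) \ ker(A + 4I), then set v_{i+1} = (A + 4I) v_i.

One such chain is v_1 = [[2, -3, 2, 0]]^T, v_2 = [[1, -2, 0, 0]]^T. Check: (A + 4I) v_2 = [[0, 0, 0, 0]]^T = 0.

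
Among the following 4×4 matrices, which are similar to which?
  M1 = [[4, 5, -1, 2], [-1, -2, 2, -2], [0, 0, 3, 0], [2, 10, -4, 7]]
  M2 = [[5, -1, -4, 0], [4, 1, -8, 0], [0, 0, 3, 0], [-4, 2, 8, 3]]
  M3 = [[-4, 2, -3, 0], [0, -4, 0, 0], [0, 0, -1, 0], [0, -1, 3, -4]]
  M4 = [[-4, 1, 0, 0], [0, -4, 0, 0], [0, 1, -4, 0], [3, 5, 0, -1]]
3 classes: {M1}, {M2}, {M3, M4}

Characteristic polynomials: χ_{M1} = (x - 3)^4, χ_{M2} = (x - 3)^4, χ_{M3} = (x + 1)(x + 4)^3, χ_{M4} = (x + 1)(x + 4)^3.

{M1}: invariant factors x - 3, (x - 3)^3.

{M2}: invariant factors x - 3, x - 3, (x - 3)^2.

{M3, M4}: invariant factors x + 4, (x + 1)(x + 4)^2.

Matrices are similar if and only if their invariant-factor lists agree; the partition into similarity classes is {M1}, {M2}, {M3, M4}.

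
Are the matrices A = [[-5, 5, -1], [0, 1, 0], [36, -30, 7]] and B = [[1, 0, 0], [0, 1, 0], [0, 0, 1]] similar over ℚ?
Both have characteristic polynomial (x - 1)^3, but the minimal polynomial of A is (x - 1)^2 while the minimal polynomial of B is x - 1. The minimal polynomial is a similarity invariant, so A and B are not similar.

No.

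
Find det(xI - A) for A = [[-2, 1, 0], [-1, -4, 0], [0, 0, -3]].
xI - A = [[x + 2, -1, 0], [1, x + 4, 0], [0, 0, x + 3]].

Expanding det(xI - A) along the first row:
det(xI - A) = + (x + 2)·det([[x + 4, 0], [0, x + 3]]) - (-1)·det([[1, 0], [0, x + 3]]) + (0)·det([[1, x + 4], [0, 0]]).

Evaluating gives χ_A(x) = x^3 + 9x^2 + 27x + 27 = (x + 3)^3.

χ_A(x) = (x + 3)^3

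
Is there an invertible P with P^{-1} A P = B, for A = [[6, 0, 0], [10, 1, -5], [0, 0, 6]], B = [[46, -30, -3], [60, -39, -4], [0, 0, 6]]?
No.

Both have characteristic polynomial (x - 6)^2(x - 1), but the minimal polynomial of A is (x - 6)(x - 1) while the minimal polynomial of B is (x - 6)^2(x - 1). The minimal polynomial is a similarity invariant, so A and B are not similar.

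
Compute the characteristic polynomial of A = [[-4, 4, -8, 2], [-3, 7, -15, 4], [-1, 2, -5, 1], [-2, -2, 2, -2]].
χ_A(x) = x(x + 1)^2(x + 2)

xI - A = [[x + 4, -4, 8, -2], [3, x - 7, 15, -4], [1, -2, x + 5, -1], [2, 2, -2, x + 2]].

Expanding det(xI - A) along the first row:
det(xI - A) = + (x + 4)·det([[x - 7, 15, -4], [-2, x + 5, -1], [2, -2, x + 2]]) - (-4)·det([[3, 15, -4], [1, x + 5, -1], [2, -2, x + 2]]) + (8)·det([[3, x - 7, -4], [1, -2, -1], [2, 2, x + 2]]) - (-2)·det([[3, x - 7, 15], [1, -2, x + 5], [2, 2, -2]]).

Evaluating gives χ_A(x) = x^4 + 4x^3 + 5x^2 + 2x = x(x + 1)^2(x + 2).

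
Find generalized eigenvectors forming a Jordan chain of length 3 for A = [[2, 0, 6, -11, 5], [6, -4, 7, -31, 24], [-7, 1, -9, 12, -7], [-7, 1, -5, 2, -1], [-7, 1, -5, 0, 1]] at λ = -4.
We seek v_1 ∈ ker((A + 4I)^3) \ ker((A + 4I)^2), then set v_{i+1} = (A + 4I) v_i.

One such chain is v_1 = [[-1, -2, 1, 0, 0]]^T, v_2 = [[0, 1, 0, 0, 0]]^T, v_3 = [[0, 0, 1, 1, 1]]^T. Check: (A + 4I) v_3 = [[0, 0, 0, 0, 0]]^T = 0.

v_1 = [[-1, -2, 1, 0, 0]]^T, v_2 = [[0, 1, 0, 0, 0]]^T, v_3 = [[0, 0, 1, 1, 1]]^T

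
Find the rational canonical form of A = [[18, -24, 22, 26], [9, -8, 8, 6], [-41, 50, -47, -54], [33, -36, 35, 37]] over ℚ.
The invariant factors of A (the non-unit diagonal entries of the Smith normal form of xI - A over ℚ[x]) are (x - 4)(x + 3)(x^2 + x - 4), each dividing the next. The characteristic polynomial is their product, (x - 4)(x + 3)(x^2 + x - 4).

The rational canonical form is the block-diagonal matrix of companion matrices C(f_i):
R = [[0, 0, 0, -48], [1, 0, 0, 8], [0, 1, 0, 17], [0, 0, 1, 0]].

Note the characteristic polynomial does not split into linear factors over ℚ, so A has no Jordan form over ℚ; the rational canonical form exists over any field.

R = [[0, 0, 0, -48], [1, 0, 0, 8], [0, 1, 0, 17], [0, 0, 1, 0]]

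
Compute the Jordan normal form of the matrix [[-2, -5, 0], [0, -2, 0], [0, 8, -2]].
J = [[-2, 1, 0], [0, -2, 0], [0, 0, -2]]

The characteristic polynomial is det(xI - A) = (x + 2)^3, so the eigenvalues are -2 (algebraic multiplicity 3).

For λ = -2: rank(A + 2I) = 1, rank((A + 2I)^2) = 0. The eigenspace has dimension 3 - 1 = 2, so there are 2 Jordan blocks; the rank sequence gives block sizes [2, 1].

Assembling the blocks gives the Jordan form J above.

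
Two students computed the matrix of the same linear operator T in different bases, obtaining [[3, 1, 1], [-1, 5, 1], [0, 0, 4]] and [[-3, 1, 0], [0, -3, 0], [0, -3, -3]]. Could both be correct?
No.

trace(A) = 12 but trace(B) = -9. The trace is a similarity invariant, so A and B are not similar.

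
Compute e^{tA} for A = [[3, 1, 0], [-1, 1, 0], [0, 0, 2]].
A has Jordan form J = [[2, 1, 0], [0, 2, 0], [0, 0, 2]] with A = PJP^{-1}, so e^{tA} = P e^{tJ} P^{-1}.

For a Jordan block J_k(λ), e^{tJ_k(λ)} = e^{λt} · (I + tN + t^2 N^2/2! + ... + t^{k-1} N^{k-1}/(k-1)!) where N is the nilpotent superdiagonal part.

Assembling the blocks and conjugating back gives the entries of e^{tA} as shown above.

e^{tA} = [[(t + 1)*e^{2*t}, t*e^{2*t}, 0], [-t*e^{2*t}, (1 - t)*e^{2*t}, 0], [0, 0, e^{2*t}]]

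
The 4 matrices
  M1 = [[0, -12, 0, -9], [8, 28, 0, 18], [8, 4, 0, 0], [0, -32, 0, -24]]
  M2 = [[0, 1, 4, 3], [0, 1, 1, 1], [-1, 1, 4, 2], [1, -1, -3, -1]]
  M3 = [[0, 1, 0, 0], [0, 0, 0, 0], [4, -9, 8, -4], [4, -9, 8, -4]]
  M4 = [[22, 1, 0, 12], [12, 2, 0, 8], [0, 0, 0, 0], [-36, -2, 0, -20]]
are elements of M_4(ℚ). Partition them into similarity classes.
2 classes: {M1, M3, M4}, {M2}

Characteristic polynomials: χ_{M1} = x^3(x - 4), χ_{M2} = (x - 1)^4, χ_{M3} = x^3(x - 4), χ_{M4} = x^3(x - 4).

{M1, M3, M4}: invariant factors x, x^2(x - 4).

{M2}: invariant factors (x - 1)^2, (x - 1)^2.

Matrices are similar if and only if their invariant-factor lists agree; the partition into similarity classes is {M1, M3, M4}, {M2}.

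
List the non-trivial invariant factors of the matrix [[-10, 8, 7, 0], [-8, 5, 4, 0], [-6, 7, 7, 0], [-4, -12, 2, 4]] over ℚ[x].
The Jordan structure of A has elementary divisors (x + 1)^2, (x - 4), (x - 4). Arranging the block sizes at each eigenvalue in decreasing order and taking row products gives the invariant factors.

Invariant factors (smallest first, each dividing the next): x - 4, (x - 4)(x + 1)^2.

Check: the last factor (x - 4)(x + 1)^2 is the minimal polynomial, and the product (x - 4)^2(x + 1)^2 is the characteristic polynomial.

x - 4, (x - 4)(x + 1)^2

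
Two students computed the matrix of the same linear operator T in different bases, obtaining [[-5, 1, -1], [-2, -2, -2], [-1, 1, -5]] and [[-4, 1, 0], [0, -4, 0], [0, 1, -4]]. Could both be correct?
Yes.

Two matrices over a field are similar if and only if they have the same invariant factors.

Both A and B have characteristic polynomial (x + 4)^3 and minimal polynomial (x + 4)^2. Computing further, both have invariant factors x + 4, (x + 4)^2. Hence A and B are similar.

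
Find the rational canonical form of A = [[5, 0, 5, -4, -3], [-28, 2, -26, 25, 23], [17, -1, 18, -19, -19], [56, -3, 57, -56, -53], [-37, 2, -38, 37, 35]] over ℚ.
The invariant factors of A (the non-unit diagonal entries of the Smith normal form of xI - A over ℚ[x]) are x(x - 4)(x^3 + 4x + 4), each dividing the next. The characteristic polynomial is their product, x(x - 4)(x^3 + 4x + 4).

The rational canonical form is the block-diagonal matrix of companion matrices C(f_i):
R = [[0, 0, 0, 0, 0], [1, 0, 0, 0, 16], [0, 1, 0, 0, 12], [0, 0, 1, 0, -4], [0, 0, 0, 1, 4]].

Note the characteristic polynomial does not split into linear factors over ℚ, so A has no Jordan form over ℚ; the rational canonical form exists over any field.

R = [[0, 0, 0, 0, 0], [1, 0, 0, 0, 16], [0, 1, 0, 0, 12], [0, 0, 1, 0, -4], [0, 0, 0, 1, 4]]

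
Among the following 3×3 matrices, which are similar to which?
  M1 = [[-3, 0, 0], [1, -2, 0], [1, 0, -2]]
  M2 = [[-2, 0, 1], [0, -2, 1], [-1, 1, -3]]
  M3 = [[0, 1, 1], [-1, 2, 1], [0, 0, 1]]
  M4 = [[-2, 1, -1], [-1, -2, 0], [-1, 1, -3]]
Characteristic polynomials: χ_{M1} = (x + 2)^2(x + 3), χ_{M2} = (x + 2)^2(x + 3), χ_{M3} = (x - 1)^3, χ_{M4} = (x + 2)^2(x + 3).

{M1}: invariant factors x + 2, (x + 2)(x + 3).

{M2, M4}: invariant factors (x + 2)^2(x + 3).

{M3}: invariant factors x - 1, (x - 1)^2.

Matrices are similar if and only if their invariant-factor lists agree; the partition into similarity classes is {M1}, {M2, M4}, {M3}.

3 classes: {M1}, {M2, M4}, {M3}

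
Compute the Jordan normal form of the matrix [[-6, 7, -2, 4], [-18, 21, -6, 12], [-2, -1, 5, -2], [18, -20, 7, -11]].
J = [[0, 0, 0, 0], [0, 3, 1, 0], [0, 0, 3, 1], [0, 0, 0, 3]]

The characteristic polynomial is det(xI - A) = x(x - 3)^3, so the eigenvalues are 0 (algebraic multiplicity 1), 3 (algebraic multiplicity 3).

For λ = 0: algebraic multiplicity 1 gives one 1×1 block.

For λ = 3: rank(A - 3I) = 3, rank((A - 3I)^2) = 2, rank((A - 3I)^3) = 1. The eigenspace has dimension 4 - 3 = 1, so there is 1 Jordan block; the rank sequence gives block sizes [3].

Assembling the blocks gives the Jordan form J above.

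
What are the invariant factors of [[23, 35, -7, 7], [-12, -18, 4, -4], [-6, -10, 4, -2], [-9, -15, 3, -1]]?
x - 2, x - 2, (x - 2)^2

The Jordan structure of A has elementary divisors (x - 2)^2, (x - 2), (x - 2). Arranging the block sizes at each eigenvalue in decreasing order and taking row products gives the invariant factors.

Invariant factors (smallest first, each dividing the next): x - 2, x - 2, (x - 2)^2.

Check: the last factor (x - 2)^2 is the minimal polynomial, and the product (x - 2)^4 is the characteristic polynomial.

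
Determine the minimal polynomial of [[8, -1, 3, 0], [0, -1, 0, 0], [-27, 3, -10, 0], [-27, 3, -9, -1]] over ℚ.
The characteristic polynomial factors as (x + 1)^4. The minimal polynomial is ∏(x - λ)^{k_λ} where k_λ is the size of the largest Jordan block at λ.

For λ = -1: rank(A + I) = 1, and the largest Jordan block has size 2 (the smallest k with rank((A + I)^k) = rank((A + I)^(k+1))).

So m_A(x) = (x + 1)^2.

m_A(x) = (x + 1)^2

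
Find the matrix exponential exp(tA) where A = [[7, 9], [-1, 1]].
A has Jordan form J = [[4, 1], [0, 4]] with A = PJP^{-1}, so e^{tA} = P e^{tJ} P^{-1}.

For a Jordan block J_k(λ), e^{tJ_k(λ)} = e^{λt} · (I + tN + t^2 N^2/2! + ... + t^{k-1} N^{k-1}/(k-1)!) where N is the nilpotent superdiagonal part.

Assembling the blocks and conjugating back gives the entries of e^{tA} as shown above.

e^{tA} = [[(3*t + 1)*e^{4*t}, 9*t*e^{4*t}], [-t*e^{4*t}, (1 - 3*t)*e^{4*t}]]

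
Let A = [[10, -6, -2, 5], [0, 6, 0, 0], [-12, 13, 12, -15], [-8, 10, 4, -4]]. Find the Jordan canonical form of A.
The characteristic polynomial is det(xI - A) = (x - 6)^4, so the eigenvalues are 6 (algebraic multiplicity 4).

For λ = 6: rank(A - 6I) = 2, rank((A - 6I)^2) = 0. The eigenspace has dimension 4 - 2 = 2, so there are 2 Jordan blocks; the rank sequence gives block sizes [2, 2].

Assembling the blocks gives the Jordan form J above.

J = [[6, 1, 0, 0], [0, 6, 0, 0], [0, 0, 6, 1], [0, 0, 0, 6]]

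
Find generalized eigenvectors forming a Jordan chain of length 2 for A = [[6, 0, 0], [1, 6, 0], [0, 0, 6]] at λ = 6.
We seek v_1 ∈ ker((A - 6I)^2) \ ker(A - 6I), then set v_{i+1} = (A - 6I) v_i.

One such chain is v_1 = [[1, 0, 0]]^T, v_2 = [[0, 1, 0]]^T. Check: (A - 6I) v_2 = [[0, 0, 0]]^T = 0.

v_1 = [[1, 0, 0]]^T, v_2 = [[0, 1, 0]]^T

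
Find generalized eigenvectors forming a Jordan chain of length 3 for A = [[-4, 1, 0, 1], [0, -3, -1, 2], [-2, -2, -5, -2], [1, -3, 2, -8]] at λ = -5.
We seek v_1 ∈ ker((A + 5I)^3) \ ker((A + 5I)^2), then set v_{i+1} = (A + 5I) v_i.

One such chain is v_1 = [[0, 0, 1, 0]]^T, v_2 = [[0, -1, 0, 2]]^T, v_3 = [[1, 2, -2, -3]]^T. Check: (A + 5I) v_3 = [[0, 0, 0, 0]]^T = 0.

v_1 = [[0, 0, 1, 0]]^T, v_2 = [[0, -1, 0, 2]]^T, v_3 = [[1, 2, -2, -3]]^T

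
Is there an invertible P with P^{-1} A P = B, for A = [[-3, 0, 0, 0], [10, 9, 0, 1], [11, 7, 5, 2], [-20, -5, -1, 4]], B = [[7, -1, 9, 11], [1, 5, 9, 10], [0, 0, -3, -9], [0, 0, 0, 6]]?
Two matrices over a field are similar if and only if they have the same invariant factors.

Both A and B have characteristic polynomial (x - 6)^3(x + 3) and minimal polynomial (x - 6)^3(x + 3). Computing further, both have invariant factors (x - 6)^3(x + 3). Hence A and B are similar.

Yes.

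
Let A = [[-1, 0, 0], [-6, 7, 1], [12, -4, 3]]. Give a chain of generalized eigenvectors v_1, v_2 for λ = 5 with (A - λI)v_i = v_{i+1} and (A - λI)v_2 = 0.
We seek v_1 ∈ ker((A - 5I)^2) \ ker(A - 5I), then set v_{i+1} = (A - 5I) v_i.

One such chain is v_1 = [[0, 0, 1]]^T, v_2 = [[0, 1, -2]]^T. Check: (A - 5I) v_2 = [[0, 0, 0]]^T = 0.

v_1 = [[0, 0, 1]]^T, v_2 = [[0, 1, -2]]^T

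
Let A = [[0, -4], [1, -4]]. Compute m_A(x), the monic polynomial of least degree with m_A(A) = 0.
m_A(x) = (x + 2)^2

The characteristic polynomial factors as (x + 2)^2. The minimal polynomial is ∏(x - λ)^{k_λ} where k_λ is the size of the largest Jordan block at λ.

For λ = -2: rank(A + 2I) = 1, and the largest Jordan block has size 2 (the smallest k with rank((A + 2I)^k) = rank((A + 2I)^(k+1))).

So m_A(x) = (x + 2)^2.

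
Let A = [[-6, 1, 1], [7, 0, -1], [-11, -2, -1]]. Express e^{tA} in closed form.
e^{tA} = [[(1 - 2*t)*e^{-4*t}, t*e^{-4*t}, t*e^{-4*t}], [(2*t + e^{5*t} - 1)*e^{-4*t}, -t*e^{-4*t} + e^{t}, -t*e^{-4*t}], [(-6*t - e^{5*t} + 1)*e^{-4*t}, (3*t - e^{5*t} + 1)*e^{-4*t}, (3*t + 1)*e^{-4*t}]]

A has Jordan form J = [[-4, 1, 0], [0, -4, 0], [0, 0, 1]] with A = PJP^{-1}, so e^{tA} = P e^{tJ} P^{-1}.

For a Jordan block J_k(λ), e^{tJ_k(λ)} = e^{λt} · (I + tN + t^2 N^2/2! + ... + t^{k-1} N^{k-1}/(k-1)!) where N is the nilpotent superdiagonal part.

Assembling the blocks and conjugating back gives the entries of e^{tA} as shown above.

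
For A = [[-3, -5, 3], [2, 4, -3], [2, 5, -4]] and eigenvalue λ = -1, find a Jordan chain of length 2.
We seek v_1 ∈ ker((A + I)^2) \ ker(A + I), then set v_{i+1} = (A + I) v_i.

One such chain is v_1 = [[2, -1, 0]]^T, v_2 = [[1, -1, -1]]^T. Check: (A + I) v_2 = [[0, 0, 0]]^T = 0.

v_1 = [[2, -1, 0]]^T, v_2 = [[1, -1, -1]]^T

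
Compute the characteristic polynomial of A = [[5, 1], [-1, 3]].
xI - A = [[x - 5, -1], [1, x - 3]].

Expanding det(xI - A) along the first row:
det(xI - A) = + (x - 5)·det([[x - 3]]) - (-1)·det([[1]]).

Evaluating gives χ_A(x) = x^2 - 8x + 16 = (x - 4)^2.

χ_A(x) = (x - 4)^2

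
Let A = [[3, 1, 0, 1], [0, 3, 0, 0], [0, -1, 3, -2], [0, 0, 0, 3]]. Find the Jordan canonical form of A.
J = [[3, 1, 0, 0], [0, 3, 0, 0], [0, 0, 3, 1], [0, 0, 0, 3]]

The characteristic polynomial is det(xI - A) = (x - 3)^4, so the eigenvalues are 3 (algebraic multiplicity 4).

For λ = 3: rank(A - 3I) = 2, rank((A - 3I)^2) = 0. The eigenspace has dimension 4 - 2 = 2, so there are 2 Jordan blocks; the rank sequence gives block sizes [2, 2].

Assembling the blocks gives the Jordan form J above.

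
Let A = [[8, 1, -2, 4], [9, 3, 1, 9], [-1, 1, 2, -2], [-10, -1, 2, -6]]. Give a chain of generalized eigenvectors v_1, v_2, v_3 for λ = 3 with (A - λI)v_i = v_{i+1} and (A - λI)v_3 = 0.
We seek v_1 ∈ ker((A - 3I)^3) \ ker((A - 3I)^2), then set v_{i+1} = (A - 3I) v_i.

One such chain is v_1 = [[3, -2, 0, -3]]^T, v_2 = [[1, 0, 1, -1]]^T, v_3 = [[-1, 1, 0, 1]]^T. Check: (A - 3I) v_3 = [[0, 0, 0, 0]]^T = 0.

v_1 = [[3, -2, 0, -3]]^T, v_2 = [[1, 0, 1, -1]]^T, v_3 = [[-1, 1, 0, 1]]^T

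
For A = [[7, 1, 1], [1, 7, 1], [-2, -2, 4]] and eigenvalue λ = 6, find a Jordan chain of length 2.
We seek v_1 ∈ ker((A - 6I)^2) \ ker(A - 6I), then set v_{i+1} = (A - 6I) v_i.

One such chain is v_1 = [[-2, -1, 4]]^T, v_2 = [[1, 1, -2]]^T. Check: (A - 6I) v_2 = [[0, 0, 0]]^T = 0.

v_1 = [[-2, -1, 4]]^T, v_2 = [[1, 1, -2]]^T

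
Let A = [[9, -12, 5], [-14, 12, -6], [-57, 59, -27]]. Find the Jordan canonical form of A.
The characteristic polynomial is det(xI - A) = (x + 2)^3, so the eigenvalues are -2 (algebraic multiplicity 3).

For λ = -2: rank(A + 2I) = 2, rank((A + 2I)^2) = 1, rank((A + 2I)^3) = 0. The eigenspace has dimension 3 - 2 = 1, so there is 1 Jordan block; the rank sequence gives block sizes [3].

Assembling the blocks gives the Jordan form J above.

J = [[-2, 1, 0], [0, -2, 1], [0, 0, -2]]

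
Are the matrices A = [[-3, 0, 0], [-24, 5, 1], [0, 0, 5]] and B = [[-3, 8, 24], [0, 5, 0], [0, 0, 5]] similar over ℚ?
No.

Both have characteristic polynomial (x - 5)^2(x + 3), but the minimal polynomial of A is (x - 5)^2(x + 3) while the minimal polynomial of B is (x - 5)(x + 3). The minimal polynomial is a similarity invariant, so A and B are not similar.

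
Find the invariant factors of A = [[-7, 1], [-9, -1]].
(x + 4)^2

The Jordan structure of A has elementary divisors (x + 4)^2. Arranging the block sizes at each eigenvalue in decreasing order and taking row products gives the invariant factors.

Invariant factors (smallest first, each dividing the next): (x + 4)^2.

Check: the last factor (x + 4)^2 is the minimal polynomial, and the product (x + 4)^2 is the characteristic polynomial.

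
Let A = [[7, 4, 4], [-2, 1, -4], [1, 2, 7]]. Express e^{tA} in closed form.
A has Jordan form J = [[5, 1, 0], [0, 5, 0], [0, 0, 5]] with A = PJP^{-1}, so e^{tA} = P e^{tJ} P^{-1}.

For a Jordan block J_k(λ), e^{tJ_k(λ)} = e^{λt} · (I + tN + t^2 N^2/2! + ... + t^{k-1} N^{k-1}/(k-1)!) where N is the nilpotent superdiagonal part.

Assembling the blocks and conjugating back gives the entries of e^{tA} as shown above.

e^{tA} = [[(2*t + 1)*e^{5*t}, 4*t*e^{5*t}, 4*t*e^{5*t}], [-2*t*e^{5*t}, (1 - 4*t)*e^{5*t}, -4*t*e^{5*t}], [t*e^{5*t}, 2*t*e^{5*t}, (2*t + 1)*e^{5*t}]]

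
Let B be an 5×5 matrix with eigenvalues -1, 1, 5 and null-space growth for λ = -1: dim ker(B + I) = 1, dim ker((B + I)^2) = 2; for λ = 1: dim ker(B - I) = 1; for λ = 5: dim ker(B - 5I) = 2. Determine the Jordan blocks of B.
λ = -1: successive nullity increments [1, 1] count blocks of size ≥ k; block sizes are [2].
λ = 1: successive nullity increments [1] count blocks of size ≥ k; block sizes are [1].
λ = 5: successive nullity increments [2] count blocks of size ≥ k; block sizes are [1, 1].

Jordan blocks: (-1, 2), (1, 1), (5, 1), (5, 1)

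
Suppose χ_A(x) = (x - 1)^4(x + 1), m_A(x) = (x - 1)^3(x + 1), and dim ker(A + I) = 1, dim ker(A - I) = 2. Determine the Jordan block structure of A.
λ = -1: algebraic multiplicity 1 (exponent in χ_A), largest block size 1 (exponent in m_A), 1 block (geometric multiplicity). This forces block sizes [1].
λ = 1: algebraic multiplicity 4 (exponent in χ_A), largest block size 3 (exponent in m_A), 2 blocks (geometric multiplicity). These force block sizes [3, 1].

Jordan blocks: (-1, 1), (1, 3), (1, 1)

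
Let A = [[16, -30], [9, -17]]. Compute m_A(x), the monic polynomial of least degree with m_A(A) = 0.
The characteristic polynomial factors as (x - 1)(x + 2). The minimal polynomial is ∏(x - λ)^{k_λ} where k_λ is the size of the largest Jordan block at λ.

For λ = -2: rank(A + 2I) = 1, and the largest Jordan block has size 1 (the smallest k with rank((A + 2I)^k) = rank((A + 2I)^(k+1))).
For λ = 1: rank(A - I) = 1, and the largest Jordan block has size 1 (the smallest k with rank((A - I)^k) = rank((A - I)^(k+1))).

So m_A(x) = (x - 1)(x + 2).

m_A(x) = (x - 1)(x + 2)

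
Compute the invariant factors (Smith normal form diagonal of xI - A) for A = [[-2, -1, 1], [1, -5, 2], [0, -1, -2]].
The Jordan structure of A has elementary divisors (x + 3)^3. Arranging the block sizes at each eigenvalue in decreasing order and taking row products gives the invariant factors.

Invariant factors (smallest first, each dividing the next): (x + 3)^3.

Check: the last factor (x + 3)^3 is the minimal polynomial, and the product (x + 3)^3 is the characteristic polynomial.

(x + 3)^3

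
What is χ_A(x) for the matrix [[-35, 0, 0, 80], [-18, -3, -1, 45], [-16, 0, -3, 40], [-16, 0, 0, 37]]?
χ_A(x) = (x - 5)(x + 3)^3

xI - A = [[x + 35, 0, 0, -80], [18, x + 3, 1, -45], [16, 0, x + 3, -40], [16, 0, 0, x - 37]].

Expanding det(xI - A) along the first row:
det(xI - A) = + (x + 35)·det([[x + 3, 1, -45], [0, x + 3, -40], [0, 0, x - 37]]) - (0)·det([[18, 1, -45], [16, x + 3, -40], [16, 0, x - 37]]) + (0)·det([[18, x + 3, -45], [16, 0, -40], [16, 0, x - 37]]) - (-80)·det([[18, x + 3, 1], [16, 0, x + 3], [16, 0, 0]]).

Evaluating gives χ_A(x) = x^4 + 4x^3 - 18x^2 - 108x - 135 = (x - 5)(x + 3)^3.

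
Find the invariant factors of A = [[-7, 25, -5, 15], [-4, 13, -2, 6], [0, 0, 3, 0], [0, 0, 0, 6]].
The Jordan structure of A has elementary divisors (x - 3)^2, (x - 3), (x - 6). Arranging the block sizes at each eigenvalue in decreasing order and taking row products gives the invariant factors.

Invariant factors (smallest first, each dividing the next): x - 3, (x - 6)(x - 3)^2.

Check: the last factor (x - 6)(x - 3)^2 is the minimal polynomial, and the product (x - 6)(x - 3)^3 is the characteristic polynomial.

x - 3, (x - 6)(x - 3)^2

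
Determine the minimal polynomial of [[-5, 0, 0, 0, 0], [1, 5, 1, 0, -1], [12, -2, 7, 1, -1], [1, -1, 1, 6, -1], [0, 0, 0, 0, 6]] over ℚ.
m_A(x) = (x - 6)^3(x + 5)

The characteristic polynomial factors as (x - 6)^4(x + 5). The minimal polynomial is ∏(x - λ)^{k_λ} where k_λ is the size of the largest Jordan block at λ.

For λ = -5: rank(A + 5I) = 4, and the largest Jordan block has size 1 (the smallest k with rank((A + 5I)^k) = rank((A + 5I)^(k+1))).
For λ = 6: rank(A - 6I) = 3, and the largest Jordan block has size 3 (the smallest k with rank((A - 6I)^k) = rank((A - 6I)^(k+1))).

So m_A(x) = (x - 6)^3(x + 5).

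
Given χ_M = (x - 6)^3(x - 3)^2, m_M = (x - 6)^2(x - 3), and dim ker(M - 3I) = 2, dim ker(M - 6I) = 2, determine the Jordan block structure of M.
λ = 3: algebraic multiplicity 2 (exponent in χ_M), largest block size 1 (exponent in m_M), 2 blocks (geometric multiplicity). These force block sizes [1, 1].
λ = 6: algebraic multiplicity 3 (exponent in χ_M), largest block size 2 (exponent in m_M), 2 blocks (geometric multiplicity). These force block sizes [2, 1].

Jordan blocks: (3, 1), (3, 1), (6, 2), (6, 1)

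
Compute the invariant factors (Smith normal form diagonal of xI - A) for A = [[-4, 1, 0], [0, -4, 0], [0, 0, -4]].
x + 4, (x + 4)^2

The Jordan structure of A has elementary divisors (x + 4)^2, (x + 4). Arranging the block sizes at each eigenvalue in decreasing order and taking row products gives the invariant factors.

Invariant factors (smallest first, each dividing the next): x + 4, (x + 4)^2.

Check: the last factor (x + 4)^2 is the minimal polynomial, and the product (x + 4)^3 is the characteristic polynomial.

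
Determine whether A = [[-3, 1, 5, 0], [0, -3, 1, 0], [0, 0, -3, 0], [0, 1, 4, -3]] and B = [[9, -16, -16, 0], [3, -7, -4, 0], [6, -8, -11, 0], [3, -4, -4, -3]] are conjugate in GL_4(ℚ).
No.

Both have characteristic polynomial (x + 3)^4, but the minimal polynomial of A is (x + 3)^3 while the minimal polynomial of B is (x + 3)^2. The minimal polynomial is a similarity invariant, so A and B are not similar.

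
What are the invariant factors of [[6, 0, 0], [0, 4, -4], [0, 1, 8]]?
The Jordan structure of A has elementary divisors (x - 6)^2, (x - 6). Arranging the block sizes at each eigenvalue in decreasing order and taking row products gives the invariant factors.

Invariant factors (smallest first, each dividing the next): x - 6, (x - 6)^2.

Check: the last factor (x - 6)^2 is the minimal polynomial, and the product (x - 6)^3 is the characteristic polynomial.

x - 6, (x - 6)^2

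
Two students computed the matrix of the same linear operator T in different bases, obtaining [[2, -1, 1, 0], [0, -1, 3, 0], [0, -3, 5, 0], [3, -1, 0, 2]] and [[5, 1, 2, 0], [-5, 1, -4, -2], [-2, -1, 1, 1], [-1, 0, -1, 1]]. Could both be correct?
Two matrices over a field are similar if and only if they have the same invariant factors.

Both A and B have characteristic polynomial (x - 2)^4 and minimal polynomial (x - 2)^2. Computing further, both have invariant factors (x - 2)^2, (x - 2)^2. Hence A and B are similar.

Yes.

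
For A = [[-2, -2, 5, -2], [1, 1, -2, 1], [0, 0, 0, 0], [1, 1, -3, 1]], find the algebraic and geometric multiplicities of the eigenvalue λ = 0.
algebraic multiplicity 4, geometric multiplicity 2

The characteristic polynomial is x^4, so the factor x appears with exponent 4: the algebraic multiplicity is 4.

rank(A) = 2, so the eigenspace has dimension 4 - 2 = 2: the geometric multiplicity is 2.

Since 2 < 4, A is not diagonalizable.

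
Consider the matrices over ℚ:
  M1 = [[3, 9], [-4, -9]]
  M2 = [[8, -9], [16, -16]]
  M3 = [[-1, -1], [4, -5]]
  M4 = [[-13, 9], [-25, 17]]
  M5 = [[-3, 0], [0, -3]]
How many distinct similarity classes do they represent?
Characteristic polynomials: χ_{M1} = (x + 3)^2, χ_{M2} = (x + 4)^2, χ_{M3} = (x + 3)^2, χ_{M4} = (x - 2)^2, χ_{M5} = (x + 3)^2.

{M1, M3}: invariant factors (x + 3)^2.

{M2}: invariant factors (x + 4)^2.

{M4}: invariant factors (x - 2)^2.

{M5}: invariant factors x + 3, x + 3.

Matrices are similar if and only if their invariant-factor lists agree; the partition into similarity classes is {M1, M3}, {M2}, {M4}, {M5}.

4 classes: {M1, M3}, {M2}, {M4}, {M5}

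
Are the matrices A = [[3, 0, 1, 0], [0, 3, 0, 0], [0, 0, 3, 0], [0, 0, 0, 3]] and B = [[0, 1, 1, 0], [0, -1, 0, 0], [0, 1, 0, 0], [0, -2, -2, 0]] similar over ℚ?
trace(A) = 12 but trace(B) = -1. The trace is a similarity invariant, so A and B are not similar.

No.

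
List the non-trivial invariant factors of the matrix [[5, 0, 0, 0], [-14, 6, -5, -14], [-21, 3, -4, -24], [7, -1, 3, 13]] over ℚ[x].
x - 5, (x - 5)^3

The Jordan structure of A has elementary divisors (x - 5)^3, (x - 5). Arranging the block sizes at each eigenvalue in decreasing order and taking row products gives the invariant factors.

Invariant factors (smallest first, each dividing the next): x - 5, (x - 5)^3.

Check: the last factor (x - 5)^3 is the minimal polynomial, and the product (x - 5)^4 is the characteristic polynomial.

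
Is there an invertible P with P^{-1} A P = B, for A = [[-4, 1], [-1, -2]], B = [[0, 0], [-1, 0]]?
trace(A) = -6 but trace(B) = 0. The trace is a similarity invariant, so A and B are not similar.

No.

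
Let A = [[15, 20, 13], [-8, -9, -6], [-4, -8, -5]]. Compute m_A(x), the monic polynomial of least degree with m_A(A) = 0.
m_A(x) = (x - 1)^2(x + 1)

The characteristic polynomial factors as (x - 1)^2(x + 1). The minimal polynomial is ∏(x - λ)^{k_λ} where k_λ is the size of the largest Jordan block at λ.

For λ = -1: rank(A + I) = 2, and the largest Jordan block has size 1 (the smallest k with rank((A + I)^k) = rank((A + I)^(k+1))).
For λ = 1: rank(A - I) = 2, and the largest Jordan block has size 2 (the smallest k with rank((A - I)^k) = rank((A - I)^(k+1))).

So m_A(x) = (x - 1)^2(x + 1).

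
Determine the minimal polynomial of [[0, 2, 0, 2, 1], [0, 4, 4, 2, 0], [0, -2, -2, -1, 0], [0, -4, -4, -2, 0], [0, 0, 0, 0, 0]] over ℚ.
The characteristic polynomial factors as x^5. The minimal polynomial is ∏(x - λ)^{k_λ} where k_λ is the size of the largest Jordan block at λ.

For λ = 0: rank(A) = 2, and the largest Jordan block has size 2 (the smallest k with rank(A^k) = rank(A^(k+1))).

So m_A(x) = x^2.

m_A(x) = x^2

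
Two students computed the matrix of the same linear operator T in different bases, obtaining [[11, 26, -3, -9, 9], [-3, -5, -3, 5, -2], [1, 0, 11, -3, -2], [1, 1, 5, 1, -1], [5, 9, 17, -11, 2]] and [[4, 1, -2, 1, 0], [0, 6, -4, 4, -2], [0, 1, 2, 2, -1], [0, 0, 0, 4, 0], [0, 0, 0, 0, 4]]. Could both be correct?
Both have characteristic polynomial (x - 4)^5, but the minimal polynomial of A is (x - 4)^3 while the minimal polynomial of B is (x - 4)^2. The minimal polynomial is a similarity invariant, so A and B are not similar.

No.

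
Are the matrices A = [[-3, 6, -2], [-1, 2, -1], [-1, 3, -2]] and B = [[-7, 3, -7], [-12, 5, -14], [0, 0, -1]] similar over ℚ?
Two matrices over a field are similar if and only if they have the same invariant factors.

Both A and B have characteristic polynomial (x + 1)^3 and minimal polynomial (x + 1)^2. Computing further, both have invariant factors x + 1, (x + 1)^2. Hence A and B are similar.

Yes.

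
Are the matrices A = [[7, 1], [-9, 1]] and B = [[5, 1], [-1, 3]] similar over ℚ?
Two matrices over a field are similar if and only if they have the same invariant factors.

Both A and B have characteristic polynomial (x - 4)^2 and minimal polynomial (x - 4)^2. Computing further, both have invariant factors (x - 4)^2. Hence A and B are similar.

Yes.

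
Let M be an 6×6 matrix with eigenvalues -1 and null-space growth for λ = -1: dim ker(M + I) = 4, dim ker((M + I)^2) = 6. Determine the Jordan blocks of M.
Jordan blocks: (-1, 2), (-1, 2), (-1, 1), (-1, 1)

λ = -1: successive nullity increments [4, 2] count blocks of size ≥ k; block sizes are [2, 2, 1, 1].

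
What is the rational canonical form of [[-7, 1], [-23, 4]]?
R = [[0, 5], [1, -3]]

The invariant factors of A (the non-unit diagonal entries of the Smith normal form of xI - A over ℚ[x]) are x^2 + 3x - 5, each dividing the next. The characteristic polynomial is their product, x^2 + 3x - 5.

The rational canonical form is the block-diagonal matrix of companion matrices C(f_i):
R = [[0, 5], [1, -3]].

Note the characteristic polynomial does not split into linear factors over ℚ, so A has no Jordan form over ℚ; the rational canonical form exists over any field.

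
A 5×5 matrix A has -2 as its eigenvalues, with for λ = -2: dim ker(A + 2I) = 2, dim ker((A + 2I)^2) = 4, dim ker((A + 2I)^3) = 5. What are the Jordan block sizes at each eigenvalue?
Jordan blocks: (-2, 3), (-2, 2)

λ = -2: successive nullity increments [2, 2, 1] count blocks of size ≥ k; block sizes are [3, 2].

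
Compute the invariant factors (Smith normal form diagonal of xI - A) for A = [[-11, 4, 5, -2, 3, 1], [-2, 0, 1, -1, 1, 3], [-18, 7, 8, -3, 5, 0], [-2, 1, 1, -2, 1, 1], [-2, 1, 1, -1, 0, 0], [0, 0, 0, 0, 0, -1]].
The Jordan structure of A has elementary divisors (x + 1)^2, (x + 1)^2, (x + 1)^2. Arranging the block sizes at each eigenvalue in decreasing order and taking row products gives the invariant factors.

Invariant factors (smallest first, each dividing the next): (x + 1)^2, (x + 1)^2, (x + 1)^2.

Check: the last factor (x + 1)^2 is the minimal polynomial, and the product (x + 1)^6 is the characteristic polynomial.

(x + 1)^2, (x + 1)^2, (x + 1)^2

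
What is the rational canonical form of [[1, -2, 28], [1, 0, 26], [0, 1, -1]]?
R = [[0, 0, 0], [1, 0, 25], [0, 1, 0]]

The invariant factors of A (the non-unit diagonal entries of the Smith normal form of xI - A over ℚ[x]) are x(x - 5)(x + 5), each dividing the next. The characteristic polynomial is their product, x(x - 5)(x + 5).

The rational canonical form is the block-diagonal matrix of companion matrices C(f_i):
R = [[0, 0, 0], [1, 0, 25], [0, 1, 0]].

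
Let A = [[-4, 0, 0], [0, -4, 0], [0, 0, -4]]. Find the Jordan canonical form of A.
J = [[-4, 0, 0], [0, -4, 0], [0, 0, -4]]

The characteristic polynomial is det(xI - A) = (x + 4)^3, so the eigenvalues are -4 (algebraic multiplicity 3).

For λ = -4: rank(A + 4I) = 0. The eigenspace has dimension 3 - 0 = 3, so there are 3 Jordan blocks; the rank sequence gives block sizes [1, 1, 1].

Assembling the blocks gives the Jordan form J above.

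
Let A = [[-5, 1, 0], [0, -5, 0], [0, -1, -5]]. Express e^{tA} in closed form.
e^{tA} = [[e^{-5*t}, t*e^{-5*t}, 0], [0, e^{-5*t}, 0], [0, -t*e^{-5*t}, e^{-5*t}]]

A has Jordan form J = [[-5, 1, 0], [0, -5, 0], [0, 0, -5]] with A = PJP^{-1}, so e^{tA} = P e^{tJ} P^{-1}.

For a Jordan block J_k(λ), e^{tJ_k(λ)} = e^{λt} · (I + tN + t^2 N^2/2! + ... + t^{k-1} N^{k-1}/(k-1)!) where N is the nilpotent superdiagonal part.

Assembling the blocks and conjugating back gives the entries of e^{tA} as shown above.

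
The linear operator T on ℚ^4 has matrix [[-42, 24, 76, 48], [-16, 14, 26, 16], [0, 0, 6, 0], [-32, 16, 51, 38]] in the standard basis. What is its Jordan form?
The characteristic polynomial is det(xI - A) = (x - 6)^3(x + 2), so the eigenvalues are -2 (algebraic multiplicity 1), 6 (algebraic multiplicity 3).

For λ = -2: algebraic multiplicity 1 gives one 1×1 block.

For λ = 6: rank(A - 6I) = 2, rank((A - 6I)^2) = 1. The eigenspace has dimension 4 - 2 = 2, so there are 2 Jordan blocks; the rank sequence gives block sizes [2, 1].

Assembling the blocks gives the Jordan form J above.

J = [[-2, 0, 0, 0], [0, 6, 1, 0], [0, 0, 6, 0], [0, 0, 0, 6]]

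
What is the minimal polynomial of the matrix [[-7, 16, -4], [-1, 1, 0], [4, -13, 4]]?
The characteristic polynomial factors as x(x + 1)^2. The minimal polynomial is ∏(x - λ)^{k_λ} where k_λ is the size of the largest Jordan block at λ.

For λ = -1: rank(A + I) = 2, and the largest Jordan block has size 2 (the smallest k with rank((A + I)^k) = rank((A + I)^(k+1))).
For λ = 0: rank(A) = 2, and the largest Jordan block has size 1 (the smallest k with rank(A^k) = rank(A^(k+1))).

So m_A(x) = x(x + 1)^2.

m_A(x) = x(x + 1)^2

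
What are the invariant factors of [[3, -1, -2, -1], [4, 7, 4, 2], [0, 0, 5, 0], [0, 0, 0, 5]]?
The Jordan structure of A has elementary divisors (x - 5)^2, (x - 5), (x - 5). Arranging the block sizes at each eigenvalue in decreasing order and taking row products gives the invariant factors.

Invariant factors (smallest first, each dividing the next): x - 5, x - 5, (x - 5)^2.

Check: the last factor (x - 5)^2 is the minimal polynomial, and the product (x - 5)^4 is the characteristic polynomial.

x - 5, x - 5, (x - 5)^2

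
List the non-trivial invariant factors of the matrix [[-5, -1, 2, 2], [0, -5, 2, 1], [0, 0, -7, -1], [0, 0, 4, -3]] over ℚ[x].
The Jordan structure of A has elementary divisors (x + 5)^3, (x + 5). Arranging the block sizes at each eigenvalue in decreasing order and taking row products gives the invariant factors.

Invariant factors (smallest first, each dividing the next): x + 5, (x + 5)^3.

Check: the last factor (x + 5)^3 is the minimal polynomial, and the product (x + 5)^4 is the characteristic polynomial.

x + 5, (x + 5)^3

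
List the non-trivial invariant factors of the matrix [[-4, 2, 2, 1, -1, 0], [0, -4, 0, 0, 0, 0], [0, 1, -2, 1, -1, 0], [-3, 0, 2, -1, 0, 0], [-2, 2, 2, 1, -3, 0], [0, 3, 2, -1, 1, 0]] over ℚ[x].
x(x + 2)^3(x + 4)^2

The Jordan structure of A has elementary divisors (x + 4)^2, (x + 2)^3, x. Arranging the block sizes at each eigenvalue in decreasing order and taking row products gives the invariant factors.

Invariant factors (smallest first, each dividing the next): x(x + 2)^3(x + 4)^2.

Check: the last factor x(x + 2)^3(x + 4)^2 is the minimal polynomial, and the product x(x + 2)^3(x + 4)^2 is the characteristic polynomial.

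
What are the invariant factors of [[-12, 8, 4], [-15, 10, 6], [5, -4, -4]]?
x + 2, (x + 2)^2

The Jordan structure of A has elementary divisors (x + 2)^2, (x + 2). Arranging the block sizes at each eigenvalue in decreasing order and taking row products gives the invariant factors.

Invariant factors (smallest first, each dividing the next): x + 2, (x + 2)^2.

Check: the last factor (x + 2)^2 is the minimal polynomial, and the product (x + 2)^3 is the characteristic polynomial.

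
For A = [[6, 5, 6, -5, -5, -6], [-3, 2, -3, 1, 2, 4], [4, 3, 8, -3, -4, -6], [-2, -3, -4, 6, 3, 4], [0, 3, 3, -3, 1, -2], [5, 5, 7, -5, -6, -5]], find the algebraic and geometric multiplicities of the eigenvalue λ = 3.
algebraic multiplicity 6, geometric multiplicity 3

The characteristic polynomial is (x - 3)^6, so the factor x - 3 appears with exponent 6: the algebraic multiplicity is 6.

rank(A - 3I) = 3, so the eigenspace has dimension 6 - 3 = 3: the geometric multiplicity is 3.

Since 3 < 6, A is not diagonalizable.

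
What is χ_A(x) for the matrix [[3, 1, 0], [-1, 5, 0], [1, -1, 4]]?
χ_A(x) = (x - 4)^3

xI - A = [[x - 3, -1, 0], [1, x - 5, 0], [-1, 1, x - 4]].

Expanding det(xI - A) along the first row:
det(xI - A) = + (x - 3)·det([[x - 5, 0], [1, x - 4]]) - (-1)·det([[1, 0], [-1, x - 4]]) + (0)·det([[1, x - 5], [-1, 1]]).

Evaluating gives χ_A(x) = x^3 - 12x^2 + 48x - 64 = (x - 4)^3.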